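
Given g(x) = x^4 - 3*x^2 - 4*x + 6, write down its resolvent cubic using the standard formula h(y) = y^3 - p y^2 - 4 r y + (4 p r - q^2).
h(y) = y^3 + 3*y^2 - 24*y - 88

Identify coefficients: p = -3, q = -4, r = 6.
Plug into h(y) = y^3 - p y^2 - 4 r y + (4 p r - q^2):
  h(y) = y^3 - (-3) y^2 - 4*(6) y + (4*(-3)*(6) - (-4)^2)
       = y^3 + (3) y^2 + (-24) y + (-88).
Simplifying: h(y) = y^3 + 3*y^2 - 24*y - 88.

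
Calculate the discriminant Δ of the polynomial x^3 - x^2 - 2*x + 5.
Δ = -439

For x^3 + a x^2 + b x + c the discriminant is Δ = 18 a b c - 4 a^3 c + a^2 b^2 - 4 b^3 - 27 c^2.
Plug a = -1, b = -2, c = 5:
  18*(-1)*(-2)*(5) - 4*(-1)^3*(5) + (-1)^2*(-2)^2 - 4*(-2)^3 - 27*(5)^2
  = 180 + (20) + 4 + (32) + (-675)
  = -439.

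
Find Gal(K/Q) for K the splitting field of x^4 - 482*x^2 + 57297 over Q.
Gal(K/Q) = V_4 (Klein four-group, Z/2Z × Z/2Z)

f factors as (x^2 - 213)(x^2 - 269), so the splitting field is K = Q(sqrt(213), sqrt(269)). The elements 213, 269, 57297 are all non-squares in Q, so sqrt(213) and sqrt(269) generate independent quadratic extensions. Thus [K:Q] = 4 and Gal(K/Q) is generated by the two order-2 automorphisms sqrt(213) ↦ -sqrt(213) and sqrt(269) ↦ -sqrt(269), giving V_4.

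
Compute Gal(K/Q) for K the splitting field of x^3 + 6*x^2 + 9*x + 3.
Gal(K/Q) = A_3 (cyclic of order 3)

Compute the discriminant of x^3 + (6)*x^2 + (9)*x + (3): Δ = 81. Since Δ is a perfect square (Δ = 9^2), the Galois group is contained in A_3. Irreducibility forces the group to be transitive on three roots, so Gal = A_3.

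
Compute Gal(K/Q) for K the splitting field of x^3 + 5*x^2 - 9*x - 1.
Gal(K/Q) = S_3 (symmetric group of order 6)

Compute the discriminant of x^3 + (5)*x^2 + (-9)*x + (-1): Δ = 6224. Since Δ is not a rational square, the Galois group is not contained in A_3; it must be the full S_3 (irreducibility of the cubic rules out anything smaller).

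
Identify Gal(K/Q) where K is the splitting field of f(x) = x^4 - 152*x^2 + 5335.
Gal(K/Q) = V_4 (Klein four-group, Z/2Z × Z/2Z)

f factors as (x^2 - 55)(x^2 - 97), so the splitting field is K = Q(sqrt(55), sqrt(97)). The elements 55, 97, 5335 are all non-squares in Q, so sqrt(55) and sqrt(97) generate independent quadratic extensions. Thus [K:Q] = 4 and Gal(K/Q) is generated by the two order-2 automorphisms sqrt(55) ↦ -sqrt(55) and sqrt(97) ↦ -sqrt(97), giving V_4.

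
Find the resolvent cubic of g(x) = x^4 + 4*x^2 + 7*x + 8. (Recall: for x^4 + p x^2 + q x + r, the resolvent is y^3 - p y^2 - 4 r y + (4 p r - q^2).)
h(y) = y^3 - 4*y^2 - 32*y + 79

Identify coefficients: p = 4, q = 7, r = 8.
Plug into h(y) = y^3 - p y^2 - 4 r y + (4 p r - q^2):
  h(y) = y^3 - (4) y^2 - 4*(8) y + (4*(4)*(8) - (7)^2)
       = y^3 + (-4) y^2 + (-32) y + (79).
Simplifying: h(y) = y^3 - 4*y^2 - 32*y + 79.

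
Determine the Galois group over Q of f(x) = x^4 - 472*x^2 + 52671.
Gal(K/Q) = V_4 (Klein four-group, Z/2Z × Z/2Z)

f factors as (x^2 - 291)(x^2 - 181), so the splitting field is K = Q(sqrt(291), sqrt(181)). The elements 291, 181, 52671 are all non-squares in Q, so sqrt(291) and sqrt(181) generate independent quadratic extensions. Thus [K:Q] = 4 and Gal(K/Q) is generated by the two order-2 automorphisms sqrt(291) ↦ -sqrt(291) and sqrt(181) ↦ -sqrt(181), giving V_4.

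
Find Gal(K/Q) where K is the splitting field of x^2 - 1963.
Gal(K/Q) = Z/2Z (cyclic of order 2)

x^2 - 1963 is irreducible over Q since 1963 is not a rational square. The splitting field Q(sqrt(1963)) has degree 2 over Q, and its unique nontrivial automorphism is sqrt(1963) ↦ -sqrt(1963). Hence Gal(Q(sqrt(1963))/Q) = Z/2Z.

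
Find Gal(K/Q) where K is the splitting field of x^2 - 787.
Gal(K/Q) = Z/2Z (cyclic of order 2)

x^2 - 787 is irreducible over Q since 787 is not a rational square. The splitting field Q(sqrt(787)) has degree 2 over Q, and its unique nontrivial automorphism is sqrt(787) ↦ -sqrt(787). Hence Gal(Q(sqrt(787))/Q) = Z/2Z.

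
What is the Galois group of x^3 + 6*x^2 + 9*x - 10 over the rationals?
Gal(K/Q) = S_3 (symmetric group of order 6)

Compute the discriminant of x^3 + (6)*x^2 + (9)*x + (-10): Δ = -3780. Since Δ is not a rational square, the Galois group is not contained in A_3; it must be the full S_3 (irreducibility of the cubic rules out anything smaller).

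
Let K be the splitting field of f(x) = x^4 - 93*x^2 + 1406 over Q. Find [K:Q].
[K:Q] = 4

f factors as (x^2 - 74)(x^2 - 19); the splitting field is K = Q(sqrt(74), sqrt(19)). Since 74, 19, and 1406 are all non-squares in Q, the three subfields Q(sqrt(74)), Q(sqrt(19)), Q(sqrt(1406)) are distinct degree-2 extensions, so [K:Q] = 4 (Klein four Galois group).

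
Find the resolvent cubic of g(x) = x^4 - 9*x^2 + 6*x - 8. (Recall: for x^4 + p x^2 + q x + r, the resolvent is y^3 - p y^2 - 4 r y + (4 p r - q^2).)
h(y) = y^3 + 9*y^2 + 32*y + 252

Identify coefficients: p = -9, q = 6, r = -8.
Plug into h(y) = y^3 - p y^2 - 4 r y + (4 p r - q^2):
  h(y) = y^3 - (-9) y^2 - 4*(-8) y + (4*(-9)*(-8) - (6)^2)
       = y^3 + (9) y^2 + (32) y + (252).
Simplifying: h(y) = y^3 + 9*y^2 + 32*y + 252.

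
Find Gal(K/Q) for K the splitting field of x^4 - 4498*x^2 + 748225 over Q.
Gal(K/Q) = Z/2Z (cyclic of order 2)

f factors as (x^2 - 173)(x^2 - 4325), so the splitting field is K = Q(sqrt(173), sqrt(4325)). The squarefree part of 173 is 173 and the squarefree part of 4325 is also 173, so sqrt(173) and sqrt(4325) are both rational multiples of sqrt(173). Hence Q(sqrt(173)) = Q(sqrt(4325)) = Q(sqrt(173)), and the splitting field collapses to a single degree-2 extension with Galois group Z/2Z.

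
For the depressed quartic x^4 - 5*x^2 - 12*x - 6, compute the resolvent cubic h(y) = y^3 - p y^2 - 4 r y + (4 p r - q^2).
h(y) = y^3 + 5*y^2 + 24*y - 24

Identify coefficients: p = -5, q = -12, r = -6.
Plug into h(y) = y^3 - p y^2 - 4 r y + (4 p r - q^2):
  h(y) = y^3 - (-5) y^2 - 4*(-6) y + (4*(-5)*(-6) - (-12)^2)
       = y^3 + (5) y^2 + (24) y + (-24).
Simplifying: h(y) = y^3 + 5*y^2 + 24*y - 24.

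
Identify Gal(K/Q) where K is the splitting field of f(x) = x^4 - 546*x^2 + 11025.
Gal(K/Q) = Z/2Z (cyclic of order 2)

f factors as (x^2 - 525)(x^2 - 21), so the splitting field is K = Q(sqrt(525), sqrt(21)). The squarefree part of 525 is 21 and the squarefree part of 21 is also 21, so sqrt(525) and sqrt(21) are both rational multiples of sqrt(21). Hence Q(sqrt(525)) = Q(sqrt(21)) = Q(sqrt(21)), and the splitting field collapses to a single degree-2 extension with Galois group Z/2Z.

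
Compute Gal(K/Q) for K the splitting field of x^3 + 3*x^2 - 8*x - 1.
Gal(K/Q) = S_3 (symmetric group of order 6)

Compute the discriminant of x^3 + (3)*x^2 + (-8)*x + (-1): Δ = 3137. Since Δ is not a rational square, the Galois group is not contained in A_3; it must be the full S_3 (irreducibility of the cubic rules out anything smaller).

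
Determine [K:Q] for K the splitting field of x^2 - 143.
[K:Q] = 2

The polynomial x^2 - 143 is irreducible over Q since 143 is not a perfect square. Its splitting field is Q(sqrt(143)), which has degree 2 over Q.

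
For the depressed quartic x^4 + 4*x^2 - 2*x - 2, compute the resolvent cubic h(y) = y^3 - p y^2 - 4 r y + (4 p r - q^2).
h(y) = y^3 - 4*y^2 + 8*y - 36

Identify coefficients: p = 4, q = -2, r = -2.
Plug into h(y) = y^3 - p y^2 - 4 r y + (4 p r - q^2):
  h(y) = y^3 - (4) y^2 - 4*(-2) y + (4*(4)*(-2) - (-2)^2)
       = y^3 + (-4) y^2 + (8) y + (-36).
Simplifying: h(y) = y^3 - 4*y^2 + 8*y - 36.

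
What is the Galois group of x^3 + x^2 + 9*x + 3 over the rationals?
Gal(K/Q) = S_3 (symmetric group of order 6)

Compute the discriminant of x^3 + (1)*x^2 + (9)*x + (3): Δ = -2604. Since Δ is not a rational square, the Galois group is not contained in A_3; it must be the full S_3 (irreducibility of the cubic rules out anything smaller).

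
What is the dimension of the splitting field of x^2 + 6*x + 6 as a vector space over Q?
[K:Q] = 2

The discriminant of x^2 + (6)*x + (6) is b^2 - 4c = 36 - (24) = 12. Since 12 is not a perfect square in Q, the polynomial is irreducible over Q. Its two roots generate a degree-2 extension, so [K:Q] = 2.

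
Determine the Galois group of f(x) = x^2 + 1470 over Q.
Gal(K/Q) = Z/2Z (cyclic of order 2)

x^2 + 1470 is irreducible over Q since -1470 is not a rational square. The splitting field Q(sqrt(-1470)) has degree 2 over Q, and its unique nontrivial automorphism is sqrt(-1470) ↦ -sqrt(-1470). Hence Gal(Q(sqrt(-1470))/Q) = Z/2Z.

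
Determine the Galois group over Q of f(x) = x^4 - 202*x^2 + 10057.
Gal(K/Q) = V_4 (Klein four-group, Z/2Z × Z/2Z)

f factors as (x^2 - 89)(x^2 - 113), so the splitting field is K = Q(sqrt(89), sqrt(113)). The elements 89, 113, 10057 are all non-squares in Q, so sqrt(89) and sqrt(113) generate independent quadratic extensions. Thus [K:Q] = 4 and Gal(K/Q) is generated by the two order-2 automorphisms sqrt(89) ↦ -sqrt(89) and sqrt(113) ↦ -sqrt(113), giving V_4.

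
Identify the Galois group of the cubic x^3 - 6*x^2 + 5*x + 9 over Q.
Gal(K/Q) = S_3 (symmetric group of order 6)

Compute the discriminant of x^3 + (-6)*x^2 + (5)*x + (9): Δ = 1129. Since Δ is not a rational square, the Galois group is not contained in A_3; it must be the full S_3 (irreducibility of the cubic rules out anything smaller).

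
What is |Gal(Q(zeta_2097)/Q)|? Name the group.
|Gal(Q(zeta_2097)/Q)| = phi(2097) = 1392; group ≅ (Z/2097Z)^* ≅ Z/6Z × Z/232Z

The n-th cyclotomic polynomial Φ_2097(x) is the minimal polynomial of zeta_2097 over Q and has degree phi(2097) = 1392. So Q(zeta_2097) is a degree-1392 Galois extension with Galois group (Z/2097Z)^*. By CRT, (Z/2097Z)^* ≅ (Z/9Z)^* × (Z/233Z)^*. Each prime-power unit group is (Z/9Z)^* ≅ Z/6Z; (Z/233Z)^* ≅ Z/232Z. Hence Gal(Q(zeta_2097)/Q) ≅ Z/6Z × Z/232Z.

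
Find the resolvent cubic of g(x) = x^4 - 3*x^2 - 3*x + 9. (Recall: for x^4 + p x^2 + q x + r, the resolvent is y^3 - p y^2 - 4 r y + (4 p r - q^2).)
h(y) = y^3 + 3*y^2 - 36*y - 117

Identify coefficients: p = -3, q = -3, r = 9.
Plug into h(y) = y^3 - p y^2 - 4 r y + (4 p r - q^2):
  h(y) = y^3 - (-3) y^2 - 4*(9) y + (4*(-3)*(9) - (-3)^2)
       = y^3 + (3) y^2 + (-36) y + (-117).
Simplifying: h(y) = y^3 + 3*y^2 - 36*y - 117.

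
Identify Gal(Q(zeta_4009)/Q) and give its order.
|Gal(Q(zeta_4009)/Q)| = phi(4009) = 3780; group ≅ (Z/4009Z)^* ≅ Z/18Z × Z/210Z

The n-th cyclotomic polynomial Φ_4009(x) is the minimal polynomial of zeta_4009 over Q and has degree phi(4009) = 3780. So Q(zeta_4009) is a degree-3780 Galois extension with Galois group (Z/4009Z)^*. By CRT, (Z/4009Z)^* ≅ (Z/19Z)^* × (Z/211Z)^*. Each prime-power unit group is (Z/19Z)^* ≅ Z/18Z; (Z/211Z)^* ≅ Z/210Z. Hence Gal(Q(zeta_4009)/Q) ≅ Z/18Z × Z/210Z.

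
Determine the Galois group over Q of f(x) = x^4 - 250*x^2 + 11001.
Gal(K/Q) = V_4 (Klein four-group, Z/2Z × Z/2Z)

f factors as (x^2 - 193)(x^2 - 57), so the splitting field is K = Q(sqrt(193), sqrt(57)). The elements 193, 57, 11001 are all non-squares in Q, so sqrt(193) and sqrt(57) generate independent quadratic extensions. Thus [K:Q] = 4 and Gal(K/Q) is generated by the two order-2 automorphisms sqrt(193) ↦ -sqrt(193) and sqrt(57) ↦ -sqrt(57), giving V_4.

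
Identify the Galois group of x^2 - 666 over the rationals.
Gal(K/Q) = Z/2Z (cyclic of order 2)

x^2 - 666 is irreducible over Q since 666 is not a rational square. The splitting field Q(sqrt(666)) has degree 2 over Q, and its unique nontrivial automorphism is sqrt(666) ↦ -sqrt(666). Hence Gal(Q(sqrt(666))/Q) = Z/2Z.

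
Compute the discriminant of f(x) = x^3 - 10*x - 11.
Δ = 733

For a depressed cubic x^3 + p x + q the discriminant is Δ = -4 p^3 - 27 q^2 = -4*(-10)^3 - 27*(-11)^2 = 4000 - 3267 = 733.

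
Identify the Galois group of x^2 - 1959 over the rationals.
Gal(K/Q) = Z/2Z (cyclic of order 2)

x^2 - 1959 is irreducible over Q since 1959 is not a rational square. The splitting field Q(sqrt(1959)) has degree 2 over Q, and its unique nontrivial automorphism is sqrt(1959) ↦ -sqrt(1959). Hence Gal(Q(sqrt(1959))/Q) = Z/2Z.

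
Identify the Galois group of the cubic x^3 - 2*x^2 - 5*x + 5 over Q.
Gal(K/Q) = S_3 (symmetric group of order 6)

Compute the discriminant of x^3 + (-2)*x^2 + (-5)*x + (5): Δ = 985. Since Δ is not a rational square, the Galois group is not contained in A_3; it must be the full S_3 (irreducibility of the cubic rules out anything smaller).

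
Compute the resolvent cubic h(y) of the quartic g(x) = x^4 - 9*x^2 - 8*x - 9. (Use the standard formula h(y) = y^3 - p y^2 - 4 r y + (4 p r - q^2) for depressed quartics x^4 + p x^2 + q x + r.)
h(y) = y^3 + 9*y^2 + 36*y + 260

Identify coefficients: p = -9, q = -8, r = -9.
Plug into h(y) = y^3 - p y^2 - 4 r y + (4 p r - q^2):
  h(y) = y^3 - (-9) y^2 - 4*(-9) y + (4*(-9)*(-9) - (-8)^2)
       = y^3 + (9) y^2 + (36) y + (260).
Simplifying: h(y) = y^3 + 9*y^2 + 36*y + 260.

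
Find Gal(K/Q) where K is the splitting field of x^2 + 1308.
Gal(K/Q) = Z/2Z (cyclic of order 2)

x^2 + 1308 is irreducible over Q since -1308 is not a rational square. The splitting field Q(sqrt(-1308)) has degree 2 over Q, and its unique nontrivial automorphism is sqrt(-1308) ↦ -sqrt(-1308). Hence Gal(Q(sqrt(-1308))/Q) = Z/2Z.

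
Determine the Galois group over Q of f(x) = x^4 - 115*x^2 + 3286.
Gal(K/Q) = V_4 (Klein four-group, Z/2Z × Z/2Z)

f factors as (x^2 - 53)(x^2 - 62), so the splitting field is K = Q(sqrt(53), sqrt(62)). The elements 53, 62, 3286 are all non-squares in Q, so sqrt(53) and sqrt(62) generate independent quadratic extensions. Thus [K:Q] = 4 and Gal(K/Q) is generated by the two order-2 automorphisms sqrt(53) ↦ -sqrt(53) and sqrt(62) ↦ -sqrt(62), giving V_4.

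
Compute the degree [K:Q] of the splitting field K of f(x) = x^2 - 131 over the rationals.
[K:Q] = 2

The polynomial x^2 - 131 is irreducible over Q since 131 is not a perfect square. Its splitting field is Q(sqrt(131)), which has degree 2 over Q.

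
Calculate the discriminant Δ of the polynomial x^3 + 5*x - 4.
Δ = -932

For a depressed cubic x^3 + p x + q the discriminant is Δ = -4 p^3 - 27 q^2 = -4*(5)^3 - 27*(-4)^2 = -500 - 432 = -932.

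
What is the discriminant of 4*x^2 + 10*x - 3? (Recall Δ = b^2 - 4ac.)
Δ = 148

For a quadratic a x^2 + b x + c the discriminant is Δ = b^2 - 4ac = (10)^2 - 4*(4)*(-3) = 100 - (-48) = 148.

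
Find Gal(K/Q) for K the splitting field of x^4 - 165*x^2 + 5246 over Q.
Gal(K/Q) = V_4 (Klein four-group, Z/2Z × Z/2Z)

f factors as (x^2 - 43)(x^2 - 122), so the splitting field is K = Q(sqrt(43), sqrt(122)). The elements 43, 122, 5246 are all non-squares in Q, so sqrt(43) and sqrt(122) generate independent quadratic extensions. Thus [K:Q] = 4 and Gal(K/Q) is generated by the two order-2 automorphisms sqrt(43) ↦ -sqrt(43) and sqrt(122) ↦ -sqrt(122), giving V_4.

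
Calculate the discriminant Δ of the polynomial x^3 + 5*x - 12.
Δ = -4388

For a depressed cubic x^3 + p x + q the discriminant is Δ = -4 p^3 - 27 q^2 = -4*(5)^3 - 27*(-12)^2 = -500 - 3888 = -4388.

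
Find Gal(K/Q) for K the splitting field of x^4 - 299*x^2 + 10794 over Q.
Gal(K/Q) = V_4 (Klein four-group, Z/2Z × Z/2Z)

f factors as (x^2 - 42)(x^2 - 257), so the splitting field is K = Q(sqrt(42), sqrt(257)). The elements 42, 257, 10794 are all non-squares in Q, so sqrt(42) and sqrt(257) generate independent quadratic extensions. Thus [K:Q] = 4 and Gal(K/Q) is generated by the two order-2 automorphisms sqrt(42) ↦ -sqrt(42) and sqrt(257) ↦ -sqrt(257), giving V_4.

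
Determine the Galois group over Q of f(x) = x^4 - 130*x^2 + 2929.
Gal(K/Q) = V_4 (Klein four-group, Z/2Z × Z/2Z)

f factors as (x^2 - 101)(x^2 - 29), so the splitting field is K = Q(sqrt(101), sqrt(29)). The elements 101, 29, 2929 are all non-squares in Q, so sqrt(101) and sqrt(29) generate independent quadratic extensions. Thus [K:Q] = 4 and Gal(K/Q) is generated by the two order-2 automorphisms sqrt(101) ↦ -sqrt(101) and sqrt(29) ↦ -sqrt(29), giving V_4.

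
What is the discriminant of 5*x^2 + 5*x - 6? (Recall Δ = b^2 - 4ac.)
Δ = 145

For a quadratic a x^2 + b x + c the discriminant is Δ = b^2 - 4ac = (5)^2 - 4*(5)*(-6) = 25 - (-120) = 145.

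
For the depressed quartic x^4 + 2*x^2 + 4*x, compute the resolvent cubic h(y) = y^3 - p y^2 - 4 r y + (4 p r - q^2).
h(y) = y^3 - 2*y^2 - 16

Identify coefficients: p = 2, q = 4, r = 0.
Plug into h(y) = y^3 - p y^2 - 4 r y + (4 p r - q^2):
  h(y) = y^3 - (2) y^2 - 4*(0) y + (4*(2)*(0) - (4)^2)
       = y^3 + (-2) y^2 + (0) y + (-16).
Simplifying: h(y) = y^3 - 2*y^2 - 16.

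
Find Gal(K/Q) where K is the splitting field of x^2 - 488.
Gal(K/Q) = Z/2Z (cyclic of order 2)

x^2 - 488 is irreducible over Q since 488 is not a rational square. The splitting field Q(sqrt(488)) has degree 2 over Q, and its unique nontrivial automorphism is sqrt(488) ↦ -sqrt(488). Hence Gal(Q(sqrt(488))/Q) = Z/2Z.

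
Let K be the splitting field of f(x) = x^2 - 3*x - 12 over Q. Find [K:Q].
[K:Q] = 2

The discriminant of x^2 + (-3)*x + (-12) is b^2 - 4c = 9 - (-48) = 57. Since 57 is not a perfect square in Q, the polynomial is irreducible over Q. Its two roots generate a degree-2 extension, so [K:Q] = 2.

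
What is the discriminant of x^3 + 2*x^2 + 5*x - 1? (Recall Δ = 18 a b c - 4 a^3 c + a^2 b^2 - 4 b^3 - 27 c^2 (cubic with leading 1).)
Δ = -575

For x^3 + a x^2 + b x + c the discriminant is Δ = 18 a b c - 4 a^3 c + a^2 b^2 - 4 b^3 - 27 c^2.
Plug a = 2, b = 5, c = -1:
  18*(2)*(5)*(-1) - 4*(2)^3*(-1) + (2)^2*(5)^2 - 4*(5)^3 - 27*(-1)^2
  = -180 + (32) + 100 + (-500) + (-27)
  = -575.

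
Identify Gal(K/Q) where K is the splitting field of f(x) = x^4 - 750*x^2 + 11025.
Gal(K/Q) = Z/2Z (cyclic of order 2)

f factors as (x^2 - 735)(x^2 - 15), so the splitting field is K = Q(sqrt(735), sqrt(15)). The squarefree part of 735 is 15 and the squarefree part of 15 is also 15, so sqrt(735) and sqrt(15) are both rational multiples of sqrt(15). Hence Q(sqrt(735)) = Q(sqrt(15)) = Q(sqrt(15)), and the splitting field collapses to a single degree-2 extension with Galois group Z/2Z.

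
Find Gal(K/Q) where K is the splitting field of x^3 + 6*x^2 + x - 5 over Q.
Gal(K/Q) = S_3 (symmetric group of order 6)

Compute the discriminant of x^3 + (6)*x^2 + (1)*x + (-5): Δ = 3137. Since Δ is not a rational square, the Galois group is not contained in A_3; it must be the full S_3 (irreducibility of the cubic rules out anything smaller).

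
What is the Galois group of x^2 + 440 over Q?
Gal(K/Q) = Z/2Z (cyclic of order 2)

x^2 + 440 is irreducible over Q since -440 is not a rational square. The splitting field Q(sqrt(-440)) has degree 2 over Q, and its unique nontrivial automorphism is sqrt(-440) ↦ -sqrt(-440). Hence Gal(Q(sqrt(-440))/Q) = Z/2Z.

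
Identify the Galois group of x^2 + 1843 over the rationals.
Gal(K/Q) = Z/2Z (cyclic of order 2)

x^2 + 1843 is irreducible over Q since -1843 is not a rational square. The splitting field Q(sqrt(-1843)) has degree 2 over Q, and its unique nontrivial automorphism is sqrt(-1843) ↦ -sqrt(-1843). Hence Gal(Q(sqrt(-1843))/Q) = Z/2Z.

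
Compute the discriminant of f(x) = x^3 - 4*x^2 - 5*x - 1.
Δ = 257

For x^3 + a x^2 + b x + c the discriminant is Δ = 18 a b c - 4 a^3 c + a^2 b^2 - 4 b^3 - 27 c^2.
Plug a = -4, b = -5, c = -1:
  18*(-4)*(-5)*(-1) - 4*(-4)^3*(-1) + (-4)^2*(-5)^2 - 4*(-5)^3 - 27*(-1)^2
  = -360 + (-256) + 400 + (500) + (-27)
  = 257.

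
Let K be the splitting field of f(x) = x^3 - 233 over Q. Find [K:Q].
[K:Q] = 6

x^3 - 233 has one real root r = 233^(1/3) and two complex roots r*zeta_3, r*zeta_3^2 where zeta_3 = e^(2*pi*i/3). The splitting field is Q(r, zeta_3). [Q(r):Q] = 3 and [Q(zeta_3):Q] = 2 with gcd = 1, so [Q(r, zeta_3):Q] = 3 * 2 = 6.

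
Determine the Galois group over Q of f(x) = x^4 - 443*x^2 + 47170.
Gal(K/Q) = V_4 (Klein four-group, Z/2Z × Z/2Z)

f factors as (x^2 - 265)(x^2 - 178), so the splitting field is K = Q(sqrt(265), sqrt(178)). The elements 265, 178, 47170 are all non-squares in Q, so sqrt(265) and sqrt(178) generate independent quadratic extensions. Thus [K:Q] = 4 and Gal(K/Q) is generated by the two order-2 automorphisms sqrt(265) ↦ -sqrt(265) and sqrt(178) ↦ -sqrt(178), giving V_4.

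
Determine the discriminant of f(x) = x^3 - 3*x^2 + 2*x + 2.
Δ = -104

For x^3 + a x^2 + b x + c the discriminant is Δ = 18 a b c - 4 a^3 c + a^2 b^2 - 4 b^3 - 27 c^2.
Plug a = -3, b = 2, c = 2:
  18*(-3)*(2)*(2) - 4*(-3)^3*(2) + (-3)^2*(2)^2 - 4*(2)^3 - 27*(2)^2
  = -216 + (216) + 36 + (-32) + (-108)
  = -104.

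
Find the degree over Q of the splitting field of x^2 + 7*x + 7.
[K:Q] = 2

The discriminant of x^2 + (7)*x + (7) is b^2 - 4c = 49 - (28) = 21. Since 21 is not a perfect square in Q, the polynomial is irreducible over Q. Its two roots generate a degree-2 extension, so [K:Q] = 2.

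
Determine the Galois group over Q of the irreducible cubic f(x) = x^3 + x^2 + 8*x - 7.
Gal(K/Q) = S_3 (symmetric group of order 6)

Compute the discriminant of x^3 + (1)*x^2 + (8)*x + (-7): Δ = -4287. Since Δ is not a rational square, the Galois group is not contained in A_3; it must be the full S_3 (irreducibility of the cubic rules out anything smaller).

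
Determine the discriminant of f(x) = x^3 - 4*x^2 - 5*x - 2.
Δ = -440

For x^3 + a x^2 + b x + c the discriminant is Δ = 18 a b c - 4 a^3 c + a^2 b^2 - 4 b^3 - 27 c^2.
Plug a = -4, b = -5, c = -2:
  18*(-4)*(-5)*(-2) - 4*(-4)^3*(-2) + (-4)^2*(-5)^2 - 4*(-5)^3 - 27*(-2)^2
  = -720 + (-512) + 400 + (500) + (-108)
  = -440.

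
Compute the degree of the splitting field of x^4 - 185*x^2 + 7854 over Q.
[K:Q] = 4

f factors as (x^2 - 119)(x^2 - 66); the splitting field is K = Q(sqrt(119), sqrt(66)). Since 119, 66, and 7854 are all non-squares in Q, the three subfields Q(sqrt(119)), Q(sqrt(66)), Q(sqrt(7854)) are distinct degree-2 extensions, so [K:Q] = 4 (Klein four Galois group).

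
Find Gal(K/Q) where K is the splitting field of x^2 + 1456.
Gal(K/Q) = Z/2Z (cyclic of order 2)

x^2 + 1456 is irreducible over Q since -1456 is not a rational square. The splitting field Q(sqrt(-1456)) has degree 2 over Q, and its unique nontrivial automorphism is sqrt(-1456) ↦ -sqrt(-1456). Hence Gal(Q(sqrt(-1456))/Q) = Z/2Z.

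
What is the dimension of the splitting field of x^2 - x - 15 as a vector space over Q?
[K:Q] = 2

The discriminant of x^2 + (-1)*x + (-15) is b^2 - 4c = 1 - (-60) = 61. Since 61 is not a perfect square in Q, the polynomial is irreducible over Q. Its two roots generate a degree-2 extension, so [K:Q] = 2.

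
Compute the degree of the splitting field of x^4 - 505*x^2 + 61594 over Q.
[K:Q] = 4

f factors as (x^2 - 299)(x^2 - 206); the splitting field is K = Q(sqrt(299), sqrt(206)). Since 299, 206, and 61594 are all non-squares in Q, the three subfields Q(sqrt(299)), Q(sqrt(206)), Q(sqrt(61594)) are distinct degree-2 extensions, so [K:Q] = 4 (Klein four Galois group).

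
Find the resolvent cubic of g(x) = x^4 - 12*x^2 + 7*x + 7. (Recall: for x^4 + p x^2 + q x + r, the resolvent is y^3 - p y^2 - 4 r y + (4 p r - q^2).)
h(y) = y^3 + 12*y^2 - 28*y - 385

Identify coefficients: p = -12, q = 7, r = 7.
Plug into h(y) = y^3 - p y^2 - 4 r y + (4 p r - q^2):
  h(y) = y^3 - (-12) y^2 - 4*(7) y + (4*(-12)*(7) - (7)^2)
       = y^3 + (12) y^2 + (-28) y + (-385).
Simplifying: h(y) = y^3 + 12*y^2 - 28*y - 385.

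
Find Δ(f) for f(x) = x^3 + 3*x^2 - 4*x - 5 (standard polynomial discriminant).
Δ = 1345

For x^3 + a x^2 + b x + c the discriminant is Δ = 18 a b c - 4 a^3 c + a^2 b^2 - 4 b^3 - 27 c^2.
Plug a = 3, b = -4, c = -5:
  18*(3)*(-4)*(-5) - 4*(3)^3*(-5) + (3)^2*(-4)^2 - 4*(-4)^3 - 27*(-5)^2
  = 1080 + (540) + 144 + (256) + (-675)
  = 1345.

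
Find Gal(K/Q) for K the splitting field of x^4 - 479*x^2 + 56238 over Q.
Gal(K/Q) = V_4 (Klein four-group, Z/2Z × Z/2Z)

f factors as (x^2 - 206)(x^2 - 273), so the splitting field is K = Q(sqrt(206), sqrt(273)). The elements 206, 273, 56238 are all non-squares in Q, so sqrt(206) and sqrt(273) generate independent quadratic extensions. Thus [K:Q] = 4 and Gal(K/Q) is generated by the two order-2 automorphisms sqrt(206) ↦ -sqrt(206) and sqrt(273) ↦ -sqrt(273), giving V_4.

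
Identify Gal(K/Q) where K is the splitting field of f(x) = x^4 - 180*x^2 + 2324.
Gal(K/Q) = V_4 (Klein four-group, Z/2Z × Z/2Z)

f factors as (x^2 - 14)(x^2 - 166), so the splitting field is K = Q(sqrt(14), sqrt(166)). The elements 14, 166, 2324 are all non-squares in Q, so sqrt(14) and sqrt(166) generate independent quadratic extensions. Thus [K:Q] = 4 and Gal(K/Q) is generated by the two order-2 automorphisms sqrt(14) ↦ -sqrt(14) and sqrt(166) ↦ -sqrt(166), giving V_4.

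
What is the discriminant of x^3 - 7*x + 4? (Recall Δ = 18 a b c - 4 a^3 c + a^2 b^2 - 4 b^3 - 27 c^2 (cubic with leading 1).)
Δ = 940

For x^3 + a x^2 + b x + c the discriminant is Δ = 18 a b c - 4 a^3 c + a^2 b^2 - 4 b^3 - 27 c^2.
Plug a = 0, b = -7, c = 4:
  18*(0)*(-7)*(4) - 4*(0)^3*(4) + (0)^2*(-7)^2 - 4*(-7)^3 - 27*(4)^2
  = 0 + (0) + 0 + (1372) + (-432)
  = 940.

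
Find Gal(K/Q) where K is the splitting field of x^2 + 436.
Gal(K/Q) = Z/2Z (cyclic of order 2)

x^2 + 436 is irreducible over Q since -436 is not a rational square. The splitting field Q(sqrt(-436)) has degree 2 over Q, and its unique nontrivial automorphism is sqrt(-436) ↦ -sqrt(-436). Hence Gal(Q(sqrt(-436))/Q) = Z/2Z.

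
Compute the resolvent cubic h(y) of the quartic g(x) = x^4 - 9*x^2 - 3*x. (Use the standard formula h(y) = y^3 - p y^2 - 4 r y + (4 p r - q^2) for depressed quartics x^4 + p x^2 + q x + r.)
h(y) = y^3 + 9*y^2 - 9

Identify coefficients: p = -9, q = -3, r = 0.
Plug into h(y) = y^3 - p y^2 - 4 r y + (4 p r - q^2):
  h(y) = y^3 - (-9) y^2 - 4*(0) y + (4*(-9)*(0) - (-3)^2)
       = y^3 + (9) y^2 + (0) y + (-9).
Simplifying: h(y) = y^3 + 9*y^2 - 9.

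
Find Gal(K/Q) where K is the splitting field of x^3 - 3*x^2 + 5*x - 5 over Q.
Gal(K/Q) = S_3 (symmetric group of order 6)

Compute the discriminant of x^3 + (-3)*x^2 + (5)*x + (-5): Δ = -140. Since Δ is not a rational square, the Galois group is not contained in A_3; it must be the full S_3 (irreducibility of the cubic rules out anything smaller).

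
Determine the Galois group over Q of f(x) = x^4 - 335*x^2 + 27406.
Gal(K/Q) = V_4 (Klein four-group, Z/2Z × Z/2Z)

f factors as (x^2 - 142)(x^2 - 193), so the splitting field is K = Q(sqrt(142), sqrt(193)). The elements 142, 193, 27406 are all non-squares in Q, so sqrt(142) and sqrt(193) generate independent quadratic extensions. Thus [K:Q] = 4 and Gal(K/Q) is generated by the two order-2 automorphisms sqrt(142) ↦ -sqrt(142) and sqrt(193) ↦ -sqrt(193), giving V_4.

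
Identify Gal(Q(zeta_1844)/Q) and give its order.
|Gal(Q(zeta_1844)/Q)| = phi(1844) = 920; group ≅ (Z/1844Z)^* ≅ Z/2Z × Z/460Z

The n-th cyclotomic polynomial Φ_1844(x) is the minimal polynomial of zeta_1844 over Q and has degree phi(1844) = 920. So Q(zeta_1844) is a degree-920 Galois extension with Galois group (Z/1844Z)^*. By CRT, (Z/1844Z)^* ≅ (Z/4Z)^* × (Z/461Z)^*. Each prime-power unit group is (Z/4Z)^* ≅ Z/2Z; (Z/461Z)^* ≅ Z/460Z. Hence Gal(Q(zeta_1844)/Q) ≅ Z/2Z × Z/460Z.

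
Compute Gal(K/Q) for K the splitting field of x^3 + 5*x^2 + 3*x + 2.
Gal(K/Q) = S_3 (symmetric group of order 6)

Compute the discriminant of x^3 + (5)*x^2 + (3)*x + (2): Δ = -451. Since Δ is not a rational square, the Galois group is not contained in A_3; it must be the full S_3 (irreducibility of the cubic rules out anything smaller).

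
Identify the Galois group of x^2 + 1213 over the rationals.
Gal(K/Q) = Z/2Z (cyclic of order 2)

x^2 + 1213 is irreducible over Q since -1213 is not a rational square. The splitting field Q(sqrt(-1213)) has degree 2 over Q, and its unique nontrivial automorphism is sqrt(-1213) ↦ -sqrt(-1213). Hence Gal(Q(sqrt(-1213))/Q) = Z/2Z.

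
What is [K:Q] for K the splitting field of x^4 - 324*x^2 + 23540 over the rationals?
[K:Q] = 4

f factors as (x^2 - 214)(x^2 - 110); the splitting field is K = Q(sqrt(214), sqrt(110)). Since 214, 110, and 23540 are all non-squares in Q, the three subfields Q(sqrt(214)), Q(sqrt(110)), Q(sqrt(23540)) are distinct degree-2 extensions, so [K:Q] = 4 (Klein four Galois group).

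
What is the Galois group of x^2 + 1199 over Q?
Gal(K/Q) = Z/2Z (cyclic of order 2)

x^2 + 1199 is irreducible over Q since -1199 is not a rational square. The splitting field Q(sqrt(-1199)) has degree 2 over Q, and its unique nontrivial automorphism is sqrt(-1199) ↦ -sqrt(-1199). Hence Gal(Q(sqrt(-1199))/Q) = Z/2Z.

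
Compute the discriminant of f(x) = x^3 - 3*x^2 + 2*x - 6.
Δ = -968

For x^3 + a x^2 + b x + c the discriminant is Δ = 18 a b c - 4 a^3 c + a^2 b^2 - 4 b^3 - 27 c^2.
Plug a = -3, b = 2, c = -6:
  18*(-3)*(2)*(-6) - 4*(-3)^3*(-6) + (-3)^2*(2)^2 - 4*(2)^3 - 27*(-6)^2
  = 648 + (-648) + 36 + (-32) + (-972)
  = -968.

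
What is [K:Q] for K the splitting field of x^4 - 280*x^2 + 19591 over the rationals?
[K:Q] = 4

f factors as (x^2 - 143)(x^2 - 137); the splitting field is K = Q(sqrt(143), sqrt(137)). Since 143, 137, and 19591 are all non-squares in Q, the three subfields Q(sqrt(143)), Q(sqrt(137)), Q(sqrt(19591)) are distinct degree-2 extensions, so [K:Q] = 4 (Klein four Galois group).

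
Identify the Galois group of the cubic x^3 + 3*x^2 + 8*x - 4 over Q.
Gal(K/Q) = S_3 (symmetric group of order 6)

Compute the discriminant of x^3 + (3)*x^2 + (8)*x + (-4): Δ = -3200. Since Δ is not a rational square, the Galois group is not contained in A_3; it must be the full S_3 (irreducibility of the cubic rules out anything smaller).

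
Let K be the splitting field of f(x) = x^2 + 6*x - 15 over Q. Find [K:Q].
[K:Q] = 2

The discriminant of x^2 + (6)*x + (-15) is b^2 - 4c = 36 - (-60) = 96. Since 96 is not a perfect square in Q, the polynomial is irreducible over Q. Its two roots generate a degree-2 extension, so [K:Q] = 2.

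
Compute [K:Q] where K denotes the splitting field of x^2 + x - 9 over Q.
[K:Q] = 2

The discriminant of x^2 + (1)*x + (-9) is b^2 - 4c = 1 - (-36) = 37. Since 37 is not a perfect square in Q, the polynomial is irreducible over Q. Its two roots generate a degree-2 extension, so [K:Q] = 2.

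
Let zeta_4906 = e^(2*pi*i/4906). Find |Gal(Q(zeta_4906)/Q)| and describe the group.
|Gal(Q(zeta_4906)/Q)| = phi(4906) = 2220; group ≅ (Z/4906Z)^* ≅ Z/10Z × Z/222Z

The n-th cyclotomic polynomial Φ_4906(x) is the minimal polynomial of zeta_4906 over Q and has degree phi(4906) = 2220. So Q(zeta_4906) is a degree-2220 Galois extension with Galois group (Z/4906Z)^*. By CRT, (Z/4906Z)^* ≅ (Z/2Z)^* × (Z/11Z)^* × (Z/223Z)^*. Each prime-power unit group is (Z/2Z)^* ≅ trivial group (order 1); (Z/11Z)^* ≅ Z/10Z; (Z/223Z)^* ≅ Z/222Z. Hence Gal(Q(zeta_4906)/Q) ≅ Z/10Z × Z/222Z.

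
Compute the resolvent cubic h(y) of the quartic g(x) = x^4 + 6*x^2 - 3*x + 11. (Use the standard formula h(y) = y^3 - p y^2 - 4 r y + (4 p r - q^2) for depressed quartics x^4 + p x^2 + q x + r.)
h(y) = y^3 - 6*y^2 - 44*y + 255

Identify coefficients: p = 6, q = -3, r = 11.
Plug into h(y) = y^3 - p y^2 - 4 r y + (4 p r - q^2):
  h(y) = y^3 - (6) y^2 - 4*(11) y + (4*(6)*(11) - (-3)^2)
       = y^3 + (-6) y^2 + (-44) y + (255).
Simplifying: h(y) = y^3 - 6*y^2 - 44*y + 255.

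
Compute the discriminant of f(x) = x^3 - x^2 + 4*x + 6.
Δ = -1620

For x^3 + a x^2 + b x + c the discriminant is Δ = 18 a b c - 4 a^3 c + a^2 b^2 - 4 b^3 - 27 c^2.
Plug a = -1, b = 4, c = 6:
  18*(-1)*(4)*(6) - 4*(-1)^3*(6) + (-1)^2*(4)^2 - 4*(4)^3 - 27*(6)^2
  = -432 + (24) + 16 + (-256) + (-972)
  = -1620.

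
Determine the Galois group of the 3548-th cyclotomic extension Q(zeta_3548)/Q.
|Gal(Q(zeta_3548)/Q)| = phi(3548) = 1772; group ≅ (Z/3548Z)^* ≅ Z/2Z × Z/886Z

The n-th cyclotomic polynomial Φ_3548(x) is the minimal polynomial of zeta_3548 over Q and has degree phi(3548) = 1772. So Q(zeta_3548) is a degree-1772 Galois extension with Galois group (Z/3548Z)^*. By CRT, (Z/3548Z)^* ≅ (Z/4Z)^* × (Z/887Z)^*. Each prime-power unit group is (Z/4Z)^* ≅ Z/2Z; (Z/887Z)^* ≅ Z/886Z. Hence Gal(Q(zeta_3548)/Q) ≅ Z/2Z × Z/886Z.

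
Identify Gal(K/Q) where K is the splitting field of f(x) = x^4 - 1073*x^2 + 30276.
Gal(K/Q) = Z/2Z (cyclic of order 2)

f factors as (x^2 - 29)(x^2 - 1044), so the splitting field is K = Q(sqrt(29), sqrt(1044)). The squarefree part of 29 is 29 and the squarefree part of 1044 is also 29, so sqrt(29) and sqrt(1044) are both rational multiples of sqrt(29). Hence Q(sqrt(29)) = Q(sqrt(1044)) = Q(sqrt(29)), and the splitting field collapses to a single degree-2 extension with Galois group Z/2Z.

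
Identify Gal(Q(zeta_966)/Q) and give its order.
|Gal(Q(zeta_966)/Q)| = phi(966) = 264; group ≅ (Z/966Z)^* ≅ Z/2Z × Z/6Z × Z/22Z

The n-th cyclotomic polynomial Φ_966(x) is the minimal polynomial of zeta_966 over Q and has degree phi(966) = 264. So Q(zeta_966) is a degree-264 Galois extension with Galois group (Z/966Z)^*. By CRT, (Z/966Z)^* ≅ (Z/2Z)^* × (Z/3Z)^* × (Z/7Z)^* × (Z/23Z)^*. Each prime-power unit group is (Z/2Z)^* ≅ trivial group (order 1); (Z/3Z)^* ≅ Z/2Z; (Z/7Z)^* ≅ Z/6Z; (Z/23Z)^* ≅ Z/22Z. Hence Gal(Q(zeta_966)/Q) ≅ Z/2Z × Z/6Z × Z/22Z.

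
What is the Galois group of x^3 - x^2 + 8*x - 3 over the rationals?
Gal(K/Q) = S_3 (symmetric group of order 6)

Compute the discriminant of x^3 + (-1)*x^2 + (8)*x + (-3): Δ = -1807. Since Δ is not a rational square, the Galois group is not contained in A_3; it must be the full S_3 (irreducibility of the cubic rules out anything smaller).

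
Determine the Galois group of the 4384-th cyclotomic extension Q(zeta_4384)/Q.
|Gal(Q(zeta_4384)/Q)| = phi(4384) = 2176; group ≅ (Z/4384Z)^* ≅ Z/2Z × Z/8Z × Z/136Z

The n-th cyclotomic polynomial Φ_4384(x) is the minimal polynomial of zeta_4384 over Q and has degree phi(4384) = 2176. So Q(zeta_4384) is a degree-2176 Galois extension with Galois group (Z/4384Z)^*. By CRT, (Z/4384Z)^* ≅ (Z/32Z)^* × (Z/137Z)^*. Each prime-power unit group is (Z/32Z)^* ≅ Z/2Z × Z/8Z; (Z/137Z)^* ≅ Z/136Z. Hence Gal(Q(zeta_4384)/Q) ≅ Z/2Z × Z/8Z × Z/136Z.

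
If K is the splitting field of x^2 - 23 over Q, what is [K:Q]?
[K:Q] = 2

The polynomial x^2 - 23 is irreducible over Q since 23 is not a perfect square. Its splitting field is Q(sqrt(23)), which has degree 2 over Q.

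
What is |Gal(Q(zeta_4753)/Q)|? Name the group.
|Gal(Q(zeta_4753)/Q)| = phi(4753) = 4032; group ≅ (Z/4753Z)^* ≅ Z/42Z × Z/96Z

The n-th cyclotomic polynomial Φ_4753(x) is the minimal polynomial of zeta_4753 over Q and has degree phi(4753) = 4032. So Q(zeta_4753) is a degree-4032 Galois extension with Galois group (Z/4753Z)^*. By CRT, (Z/4753Z)^* ≅ (Z/49Z)^* × (Z/97Z)^*. Each prime-power unit group is (Z/49Z)^* ≅ Z/42Z; (Z/97Z)^* ≅ Z/96Z. Hence Gal(Q(zeta_4753)/Q) ≅ Z/42Z × Z/96Z.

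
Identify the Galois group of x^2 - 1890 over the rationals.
Gal(K/Q) = Z/2Z (cyclic of order 2)

x^2 - 1890 is irreducible over Q since 1890 is not a rational square. The splitting field Q(sqrt(1890)) has degree 2 over Q, and its unique nontrivial automorphism is sqrt(1890) ↦ -sqrt(1890). Hence Gal(Q(sqrt(1890))/Q) = Z/2Z.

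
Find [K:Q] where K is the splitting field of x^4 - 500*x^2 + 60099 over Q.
[K:Q] = 4

f factors as (x^2 - 201)(x^2 - 299); the splitting field is K = Q(sqrt(201), sqrt(299)). Since 201, 299, and 60099 are all non-squares in Q, the three subfields Q(sqrt(201)), Q(sqrt(299)), Q(sqrt(60099)) are distinct degree-2 extensions, so [K:Q] = 4 (Klein four Galois group).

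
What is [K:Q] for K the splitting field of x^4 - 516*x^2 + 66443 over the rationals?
[K:Q] = 4

f factors as (x^2 - 247)(x^2 - 269); the splitting field is K = Q(sqrt(247), sqrt(269)). Since 247, 269, and 66443 are all non-squares in Q, the three subfields Q(sqrt(247)), Q(sqrt(269)), Q(sqrt(66443)) are distinct degree-2 extensions, so [K:Q] = 4 (Klein four Galois group).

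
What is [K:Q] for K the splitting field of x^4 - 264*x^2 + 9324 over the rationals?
[K:Q] = 4

f factors as (x^2 - 222)(x^2 - 42); the splitting field is K = Q(sqrt(222), sqrt(42)). Since 222, 42, and 9324 are all non-squares in Q, the three subfields Q(sqrt(222)), Q(sqrt(42)), Q(sqrt(9324)) are distinct degree-2 extensions, so [K:Q] = 4 (Klein four Galois group).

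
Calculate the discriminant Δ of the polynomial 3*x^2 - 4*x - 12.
Δ = 160

For a quadratic a x^2 + b x + c the discriminant is Δ = b^2 - 4ac = (-4)^2 - 4*(3)*(-12) = 16 - (-144) = 160.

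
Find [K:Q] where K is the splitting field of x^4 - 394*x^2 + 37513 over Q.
[K:Q] = 4

f factors as (x^2 - 161)(x^2 - 233); the splitting field is K = Q(sqrt(161), sqrt(233)). Since 161, 233, and 37513 are all non-squares in Q, the three subfields Q(sqrt(161)), Q(sqrt(233)), Q(sqrt(37513)) are distinct degree-2 extensions, so [K:Q] = 4 (Klein four Galois group).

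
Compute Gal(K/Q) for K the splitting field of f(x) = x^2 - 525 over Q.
Gal(K/Q) = Z/2Z (cyclic of order 2)

x^2 - 525 is irreducible over Q since 525 is not a rational square. The splitting field Q(sqrt(525)) has degree 2 over Q, and its unique nontrivial automorphism is sqrt(525) ↦ -sqrt(525). Hence Gal(Q(sqrt(525))/Q) = Z/2Z.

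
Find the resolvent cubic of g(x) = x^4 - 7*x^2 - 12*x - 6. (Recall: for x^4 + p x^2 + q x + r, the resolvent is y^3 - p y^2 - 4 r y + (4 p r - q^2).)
h(y) = y^3 + 7*y^2 + 24*y + 24

Identify coefficients: p = -7, q = -12, r = -6.
Plug into h(y) = y^3 - p y^2 - 4 r y + (4 p r - q^2):
  h(y) = y^3 - (-7) y^2 - 4*(-6) y + (4*(-7)*(-6) - (-12)^2)
       = y^3 + (7) y^2 + (24) y + (24).
Simplifying: h(y) = y^3 + 7*y^2 + 24*y + 24.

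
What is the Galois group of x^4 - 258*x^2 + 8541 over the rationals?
Gal(K/Q) = V_4 (Klein four-group, Z/2Z × Z/2Z)

f factors as (x^2 - 39)(x^2 - 219), so the splitting field is K = Q(sqrt(39), sqrt(219)). The elements 39, 219, 8541 are all non-squares in Q, so sqrt(39) and sqrt(219) generate independent quadratic extensions. Thus [K:Q] = 4 and Gal(K/Q) is generated by the two order-2 automorphisms sqrt(39) ↦ -sqrt(39) and sqrt(219) ↦ -sqrt(219), giving V_4.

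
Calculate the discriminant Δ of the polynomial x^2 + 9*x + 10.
Δ = 41

For a quadratic a x^2 + b x + c the discriminant is Δ = b^2 - 4ac = (9)^2 - 4*(1)*(10) = 81 - (40) = 41.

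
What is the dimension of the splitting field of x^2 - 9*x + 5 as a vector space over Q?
[K:Q] = 2

The discriminant of x^2 + (-9)*x + (5) is b^2 - 4c = 81 - (20) = 61. Since 61 is not a perfect square in Q, the polynomial is irreducible over Q. Its two roots generate a degree-2 extension, so [K:Q] = 2.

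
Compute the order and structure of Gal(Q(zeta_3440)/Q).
|Gal(Q(zeta_3440)/Q)| = phi(3440) = 1344; group ≅ (Z/3440Z)^* ≅ Z/2Z × Z/4Z × Z/4Z × Z/42Z

The n-th cyclotomic polynomial Φ_3440(x) is the minimal polynomial of zeta_3440 over Q and has degree phi(3440) = 1344. So Q(zeta_3440) is a degree-1344 Galois extension with Galois group (Z/3440Z)^*. By CRT, (Z/3440Z)^* ≅ (Z/16Z)^* × (Z/5Z)^* × (Z/43Z)^*. Each prime-power unit group is (Z/16Z)^* ≅ Z/2Z × Z/4Z; (Z/5Z)^* ≅ Z/4Z; (Z/43Z)^* ≅ Z/42Z. Hence Gal(Q(zeta_3440)/Q) ≅ Z/2Z × Z/4Z × Z/4Z × Z/42Z.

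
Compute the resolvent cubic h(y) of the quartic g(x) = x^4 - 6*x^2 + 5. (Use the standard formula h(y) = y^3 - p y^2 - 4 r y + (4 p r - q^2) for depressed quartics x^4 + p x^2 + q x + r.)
h(y) = y^3 + 6*y^2 - 20*y - 120

Identify coefficients: p = -6, q = 0, r = 5.
Plug into h(y) = y^3 - p y^2 - 4 r y + (4 p r - q^2):
  h(y) = y^3 - (-6) y^2 - 4*(5) y + (4*(-6)*(5) - (0)^2)
       = y^3 + (6) y^2 + (-20) y + (-120).
Simplifying: h(y) = y^3 + 6*y^2 - 20*y - 120.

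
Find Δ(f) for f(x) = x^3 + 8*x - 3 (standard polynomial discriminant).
Δ = -2291

For a depressed cubic x^3 + p x + q the discriminant is Δ = -4 p^3 - 27 q^2 = -4*(8)^3 - 27*(-3)^2 = -2048 - 243 = -2291.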